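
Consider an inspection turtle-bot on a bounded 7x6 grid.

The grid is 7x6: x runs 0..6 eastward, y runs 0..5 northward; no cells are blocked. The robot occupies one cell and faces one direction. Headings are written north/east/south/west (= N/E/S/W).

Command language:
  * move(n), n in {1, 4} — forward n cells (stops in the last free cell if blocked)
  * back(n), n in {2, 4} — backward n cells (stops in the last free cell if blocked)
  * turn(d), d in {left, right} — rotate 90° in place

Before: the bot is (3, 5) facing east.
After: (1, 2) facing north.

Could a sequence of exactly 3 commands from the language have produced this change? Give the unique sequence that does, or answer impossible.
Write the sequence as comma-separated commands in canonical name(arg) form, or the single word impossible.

impossible

no 3-step route produces this change.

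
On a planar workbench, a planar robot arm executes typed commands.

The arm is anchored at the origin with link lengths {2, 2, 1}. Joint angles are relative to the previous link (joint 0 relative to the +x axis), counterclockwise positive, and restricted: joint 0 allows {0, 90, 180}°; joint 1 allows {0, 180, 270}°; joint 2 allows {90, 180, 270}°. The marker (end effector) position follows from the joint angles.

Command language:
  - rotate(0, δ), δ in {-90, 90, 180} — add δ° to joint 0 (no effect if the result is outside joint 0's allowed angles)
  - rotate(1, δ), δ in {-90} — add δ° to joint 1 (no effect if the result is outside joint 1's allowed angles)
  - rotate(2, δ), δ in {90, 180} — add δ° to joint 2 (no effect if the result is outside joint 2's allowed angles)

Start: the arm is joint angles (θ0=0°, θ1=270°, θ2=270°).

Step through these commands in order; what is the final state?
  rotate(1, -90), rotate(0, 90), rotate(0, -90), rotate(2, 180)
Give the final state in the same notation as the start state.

joint angles (θ0=0°, θ1=180°, θ2=90°)

start: joint angles (θ0=0°, θ1=270°, θ2=270°)
t=1 rotate(1, -90) ⇒ joint angles (θ0=0°, θ1=180°, θ2=270°)
t=2 rotate(0, 90) ⇒ joint angles (θ0=90°, θ1=180°, θ2=270°)
t=3 rotate(0, -90) ⇒ joint angles (θ0=0°, θ1=180°, θ2=270°)
t=4 rotate(2, 180) ⇒ joint angles (θ0=0°, θ1=180°, θ2=90°)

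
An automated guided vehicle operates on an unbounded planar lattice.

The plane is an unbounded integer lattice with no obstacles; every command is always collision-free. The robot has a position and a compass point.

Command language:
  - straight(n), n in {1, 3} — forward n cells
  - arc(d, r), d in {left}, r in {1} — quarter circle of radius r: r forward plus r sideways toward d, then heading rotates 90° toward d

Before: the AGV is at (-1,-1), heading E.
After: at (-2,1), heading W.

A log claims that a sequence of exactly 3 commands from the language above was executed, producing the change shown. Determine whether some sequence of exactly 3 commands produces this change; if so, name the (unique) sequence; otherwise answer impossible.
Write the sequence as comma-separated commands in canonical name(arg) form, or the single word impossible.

key: cell and facing (now W) both changed — the 3 commands mix motion and turning
start: at (-1,-1), heading E
[1] after arc(left, 1): at (0,0), heading N
[2] after arc(left, 1): at (-1,1), heading W
[3] after straight(1): at (-2,1), heading W
all 27 alternatives checked — unique.

arc(left, 1), arc(left, 1), straight(1)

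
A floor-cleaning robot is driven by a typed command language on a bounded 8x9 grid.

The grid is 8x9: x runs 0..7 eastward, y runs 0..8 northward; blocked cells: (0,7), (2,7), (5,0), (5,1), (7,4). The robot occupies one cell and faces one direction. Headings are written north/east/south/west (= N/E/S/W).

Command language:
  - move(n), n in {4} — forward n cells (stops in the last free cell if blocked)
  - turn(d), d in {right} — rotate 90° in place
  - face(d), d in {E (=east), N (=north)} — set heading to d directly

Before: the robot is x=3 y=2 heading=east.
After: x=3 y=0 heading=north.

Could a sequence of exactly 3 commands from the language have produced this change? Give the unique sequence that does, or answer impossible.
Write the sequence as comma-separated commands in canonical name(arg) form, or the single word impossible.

turn(right), move(4), face(N)

key: order matters: swapping turn(right) and face(N) lands elsewhere
from: x=3 y=2 heading=east
1. turn(right) → x=3 y=2 heading=south
2. move(4) → x=3 y=0 heading=south
3. face(N) → x=3 y=0 heading=north
uniquely the one of 64 3-step routes that fits.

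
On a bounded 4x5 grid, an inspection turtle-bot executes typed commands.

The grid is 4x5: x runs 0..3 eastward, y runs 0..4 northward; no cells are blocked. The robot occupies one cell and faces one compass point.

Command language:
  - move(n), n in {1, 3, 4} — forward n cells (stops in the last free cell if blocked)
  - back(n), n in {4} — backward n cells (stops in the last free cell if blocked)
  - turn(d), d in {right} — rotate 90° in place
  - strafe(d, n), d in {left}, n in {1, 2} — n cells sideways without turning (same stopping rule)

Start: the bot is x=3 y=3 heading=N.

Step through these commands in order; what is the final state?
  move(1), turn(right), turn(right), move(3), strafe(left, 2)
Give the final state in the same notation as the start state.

x=3 y=1 heading=S

t0: x=3 y=3 heading=N
1. move(1) → x=3 y=4 heading=N
2. turn(right) → x=3 y=4 heading=E
3. turn(right) → x=3 y=4 heading=S
4. move(3) → x=3 y=1 heading=S
5. strafe(left, 2) → x=3 y=1 heading=S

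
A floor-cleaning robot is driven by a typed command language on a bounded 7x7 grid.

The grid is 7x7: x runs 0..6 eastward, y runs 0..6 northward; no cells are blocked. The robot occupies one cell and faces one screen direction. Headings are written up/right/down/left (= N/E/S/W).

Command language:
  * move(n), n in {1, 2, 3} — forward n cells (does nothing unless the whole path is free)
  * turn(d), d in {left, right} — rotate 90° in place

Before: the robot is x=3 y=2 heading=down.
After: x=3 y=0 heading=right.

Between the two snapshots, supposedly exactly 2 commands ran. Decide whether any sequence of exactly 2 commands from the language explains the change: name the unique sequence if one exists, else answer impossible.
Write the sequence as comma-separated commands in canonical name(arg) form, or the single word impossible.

move(2), turn(left)

key: running turn(left) before move(2) would end elsewhere — order is forced
start: x=3 y=2 heading=down
step 1 (move(2)): x=3 y=0 heading=down
step 2 (turn(left)): x=3 y=0 heading=right
no rival 2-sequence matches.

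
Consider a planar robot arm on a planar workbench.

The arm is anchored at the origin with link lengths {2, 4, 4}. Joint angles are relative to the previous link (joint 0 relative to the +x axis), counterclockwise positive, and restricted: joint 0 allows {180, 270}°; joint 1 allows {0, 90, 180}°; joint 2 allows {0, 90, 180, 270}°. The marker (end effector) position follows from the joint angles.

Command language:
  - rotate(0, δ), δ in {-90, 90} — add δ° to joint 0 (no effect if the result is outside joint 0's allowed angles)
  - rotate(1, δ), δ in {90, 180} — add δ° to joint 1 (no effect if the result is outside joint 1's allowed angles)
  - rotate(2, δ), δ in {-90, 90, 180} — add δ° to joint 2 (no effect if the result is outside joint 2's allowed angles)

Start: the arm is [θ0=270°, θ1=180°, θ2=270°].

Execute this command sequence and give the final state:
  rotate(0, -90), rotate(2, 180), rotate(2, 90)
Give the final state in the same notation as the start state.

begin: [θ0=270°, θ1=180°, θ2=270°]
1. rotate(0, -90) → [θ0=180°, θ1=180°, θ2=270°]
2. rotate(2, 180) → [θ0=180°, θ1=180°, θ2=90°]
3. rotate(2, 90) → [θ0=180°, θ1=180°, θ2=180°]

[θ0=180°, θ1=180°, θ2=180°]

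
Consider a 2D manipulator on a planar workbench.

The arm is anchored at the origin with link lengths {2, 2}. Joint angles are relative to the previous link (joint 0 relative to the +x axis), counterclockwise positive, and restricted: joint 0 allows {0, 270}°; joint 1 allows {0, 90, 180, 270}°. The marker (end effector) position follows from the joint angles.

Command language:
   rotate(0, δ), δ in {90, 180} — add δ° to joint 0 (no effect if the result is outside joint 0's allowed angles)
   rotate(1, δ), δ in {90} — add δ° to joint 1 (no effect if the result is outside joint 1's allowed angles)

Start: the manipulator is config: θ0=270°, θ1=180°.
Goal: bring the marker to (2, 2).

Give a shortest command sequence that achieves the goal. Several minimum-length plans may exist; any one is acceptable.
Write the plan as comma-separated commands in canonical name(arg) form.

rotate(0, 90), rotate(1, 90), rotate(1, 90), rotate(1, 90)

start: config: θ0=270°, θ1=180°
step 1 (rotate(0, 90)): config: θ0=0°, θ1=180°
step 2 (rotate(1, 90)): config: θ0=0°, θ1=270°
step 3 (rotate(1, 90)): config: θ0=0°, θ1=0°
step 4 (rotate(1, 90)): config: θ0=0°, θ1=90°
minimal: 4 command(s), checked below 4.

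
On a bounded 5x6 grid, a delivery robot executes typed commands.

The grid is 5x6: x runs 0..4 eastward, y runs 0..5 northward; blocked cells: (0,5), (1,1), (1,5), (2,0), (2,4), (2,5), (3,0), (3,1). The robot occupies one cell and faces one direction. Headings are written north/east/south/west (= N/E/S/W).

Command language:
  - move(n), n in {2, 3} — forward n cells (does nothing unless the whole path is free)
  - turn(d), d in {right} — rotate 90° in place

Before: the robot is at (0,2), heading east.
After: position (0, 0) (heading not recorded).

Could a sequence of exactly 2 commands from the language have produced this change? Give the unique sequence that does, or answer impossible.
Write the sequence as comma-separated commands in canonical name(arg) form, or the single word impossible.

turn(right), move(2)

key: order matters: swapping turn(right) and move(2) lands elsewhere
start: at (0,2), heading east
[1] after turn(right): at (0,2), heading south
[2] after move(2): at (0,0), heading south
no other 2-command option fits: unique.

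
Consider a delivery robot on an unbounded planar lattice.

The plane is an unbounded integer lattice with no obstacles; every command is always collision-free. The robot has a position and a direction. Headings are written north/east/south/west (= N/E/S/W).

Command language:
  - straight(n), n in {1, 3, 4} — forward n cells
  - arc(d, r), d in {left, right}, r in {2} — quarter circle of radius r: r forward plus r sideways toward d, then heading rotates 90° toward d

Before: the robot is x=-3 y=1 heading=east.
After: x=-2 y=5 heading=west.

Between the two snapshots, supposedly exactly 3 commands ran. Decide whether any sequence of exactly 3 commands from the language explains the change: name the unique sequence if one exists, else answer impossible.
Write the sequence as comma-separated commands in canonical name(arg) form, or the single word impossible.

key: position moved to (-2,5) AND the heading swung to W — translation plus rotation needed
start: x=-3 y=1 heading=east
[1] after straight(1): x=-2 y=1 heading=east
[2] after arc(left, 2): x=0 y=3 heading=north
[3] after arc(left, 2): x=-2 y=5 heading=west
all 125 alternatives checked — unique.

straight(1), arc(left, 2), arc(left, 2)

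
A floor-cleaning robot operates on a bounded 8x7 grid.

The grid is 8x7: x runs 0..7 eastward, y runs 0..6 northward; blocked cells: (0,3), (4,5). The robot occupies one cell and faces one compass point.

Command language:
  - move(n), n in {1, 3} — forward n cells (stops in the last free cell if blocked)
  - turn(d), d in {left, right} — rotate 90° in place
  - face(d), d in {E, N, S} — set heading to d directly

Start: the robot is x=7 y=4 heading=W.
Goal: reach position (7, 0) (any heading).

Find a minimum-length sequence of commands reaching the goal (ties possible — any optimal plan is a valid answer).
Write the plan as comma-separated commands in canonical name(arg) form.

face(S), move(3), move(3)

start: x=7 y=4 heading=W
step 1 (face(S)): x=7 y=4 heading=S
step 2 (move(3)): x=7 y=1 heading=S
step 3 (move(3)): x=7 y=0 heading=S
nothing shorter than 3 reaches the goal.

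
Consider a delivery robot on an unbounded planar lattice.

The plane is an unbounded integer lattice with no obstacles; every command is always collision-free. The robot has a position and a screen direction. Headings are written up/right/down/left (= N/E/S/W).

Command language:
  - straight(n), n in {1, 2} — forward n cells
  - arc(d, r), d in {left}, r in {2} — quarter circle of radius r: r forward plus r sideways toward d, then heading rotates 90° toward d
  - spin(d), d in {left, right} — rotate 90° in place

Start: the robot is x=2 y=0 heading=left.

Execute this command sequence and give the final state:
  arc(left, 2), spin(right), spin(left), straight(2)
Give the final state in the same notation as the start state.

x=0 y=-4 heading=down

initial: x=2 y=0 heading=left
step 1 (arc(left, 2)): x=0 y=-2 heading=down
step 2 (spin(right)): x=0 y=-2 heading=left
step 3 (spin(left)): x=0 y=-2 heading=down
step 4 (straight(2)): x=0 y=-4 heading=down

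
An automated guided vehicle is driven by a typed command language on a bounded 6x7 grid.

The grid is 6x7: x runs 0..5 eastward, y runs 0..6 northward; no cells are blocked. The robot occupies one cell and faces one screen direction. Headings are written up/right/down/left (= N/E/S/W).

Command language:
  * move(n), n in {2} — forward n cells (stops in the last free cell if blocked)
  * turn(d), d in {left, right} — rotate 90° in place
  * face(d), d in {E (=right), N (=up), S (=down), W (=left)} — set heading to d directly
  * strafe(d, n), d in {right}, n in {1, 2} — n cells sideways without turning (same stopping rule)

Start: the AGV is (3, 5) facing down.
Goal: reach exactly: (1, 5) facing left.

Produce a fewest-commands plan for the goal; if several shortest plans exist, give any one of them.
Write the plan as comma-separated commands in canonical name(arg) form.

strafe(right, 2), face(W)

begin: (3, 5) facing down
step 1 (strafe(right, 2)): (1, 5) facing down
step 2 (face(W)): (1, 5) facing left
minimal: 2 command(s), checked below 2.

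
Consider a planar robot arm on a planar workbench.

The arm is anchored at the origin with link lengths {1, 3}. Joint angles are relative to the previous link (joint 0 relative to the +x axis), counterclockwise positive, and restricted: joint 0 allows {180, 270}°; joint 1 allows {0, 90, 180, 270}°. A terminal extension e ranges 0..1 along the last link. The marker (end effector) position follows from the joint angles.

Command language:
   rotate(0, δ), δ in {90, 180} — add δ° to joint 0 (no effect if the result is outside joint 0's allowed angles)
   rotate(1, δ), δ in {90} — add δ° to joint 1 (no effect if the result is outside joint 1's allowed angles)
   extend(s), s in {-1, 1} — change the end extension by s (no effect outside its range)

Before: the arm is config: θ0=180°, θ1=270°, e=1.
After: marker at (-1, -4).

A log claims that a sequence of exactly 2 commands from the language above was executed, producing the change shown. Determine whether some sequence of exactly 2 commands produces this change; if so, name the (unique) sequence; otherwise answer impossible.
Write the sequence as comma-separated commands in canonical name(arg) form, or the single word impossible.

rotate(1, 90), rotate(1, 90)

start: config: θ0=180°, θ1=270°, e=1
t=1 rotate(1, 90) ⇒ config: θ0=180°, θ1=0°, e=1
t=2 rotate(1, 90) ⇒ config: θ0=180°, θ1=90°, e=1
uniquely the one of 25 2-step routes that fits.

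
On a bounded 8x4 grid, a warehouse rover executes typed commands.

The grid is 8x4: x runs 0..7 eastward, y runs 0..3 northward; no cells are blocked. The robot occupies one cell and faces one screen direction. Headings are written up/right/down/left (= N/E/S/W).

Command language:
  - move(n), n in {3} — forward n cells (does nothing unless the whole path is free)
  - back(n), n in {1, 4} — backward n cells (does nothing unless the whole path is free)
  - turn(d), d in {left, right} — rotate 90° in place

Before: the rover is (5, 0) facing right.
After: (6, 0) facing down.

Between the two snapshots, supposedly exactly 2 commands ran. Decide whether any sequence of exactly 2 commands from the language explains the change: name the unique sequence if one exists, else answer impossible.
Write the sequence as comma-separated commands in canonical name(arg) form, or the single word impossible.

impossible

all 25 sequences checked — none match.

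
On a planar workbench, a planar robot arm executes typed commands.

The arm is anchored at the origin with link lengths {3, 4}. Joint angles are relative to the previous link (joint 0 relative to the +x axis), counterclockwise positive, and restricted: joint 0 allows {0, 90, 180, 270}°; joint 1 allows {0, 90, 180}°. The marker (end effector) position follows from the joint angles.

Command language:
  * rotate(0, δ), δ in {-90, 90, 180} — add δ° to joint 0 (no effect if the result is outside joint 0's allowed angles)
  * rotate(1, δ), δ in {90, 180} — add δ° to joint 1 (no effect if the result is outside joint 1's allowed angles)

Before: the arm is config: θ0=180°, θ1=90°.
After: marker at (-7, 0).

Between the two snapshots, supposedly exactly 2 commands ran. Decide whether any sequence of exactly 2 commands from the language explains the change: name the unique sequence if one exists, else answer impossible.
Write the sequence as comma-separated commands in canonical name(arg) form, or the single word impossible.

key: running rotate(1, 180) before rotate(1, 90) would end elsewhere — order is forced
from: config: θ0=180°, θ1=90°
[1] after rotate(1, 90): config: θ0=180°, θ1=180°
[2] after rotate(1, 180): config: θ0=180°, θ1=0°
uniquely the one of 25 2-step routes that fits.

rotate(1, 90), rotate(1, 180)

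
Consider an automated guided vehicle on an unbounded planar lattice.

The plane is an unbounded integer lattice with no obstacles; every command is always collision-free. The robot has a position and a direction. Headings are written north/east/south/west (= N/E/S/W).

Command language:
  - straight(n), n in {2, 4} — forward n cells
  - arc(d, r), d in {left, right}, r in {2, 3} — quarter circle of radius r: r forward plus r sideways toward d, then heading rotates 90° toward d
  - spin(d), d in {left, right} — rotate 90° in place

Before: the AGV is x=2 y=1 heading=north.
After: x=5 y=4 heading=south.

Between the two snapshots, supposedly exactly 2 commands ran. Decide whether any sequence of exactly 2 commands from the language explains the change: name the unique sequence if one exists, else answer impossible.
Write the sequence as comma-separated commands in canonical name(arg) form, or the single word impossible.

arc(right, 3), spin(right)

key: position moved to (5,4) AND the heading swung to S — translation plus rotation needed
from: x=2 y=1 heading=north
1. arc(right, 3) → x=5 y=4 heading=east
2. spin(right) → x=5 y=4 heading=south
no other 2-command option fits: unique.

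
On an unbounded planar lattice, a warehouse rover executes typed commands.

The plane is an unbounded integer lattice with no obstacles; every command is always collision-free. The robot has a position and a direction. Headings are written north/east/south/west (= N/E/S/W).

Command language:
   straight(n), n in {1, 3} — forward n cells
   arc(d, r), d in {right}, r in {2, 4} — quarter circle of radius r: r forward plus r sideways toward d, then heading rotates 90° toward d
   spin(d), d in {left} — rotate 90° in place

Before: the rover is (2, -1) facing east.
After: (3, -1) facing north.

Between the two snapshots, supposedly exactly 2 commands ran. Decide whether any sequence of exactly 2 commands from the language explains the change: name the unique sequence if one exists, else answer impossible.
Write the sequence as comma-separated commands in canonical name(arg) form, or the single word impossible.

straight(1), spin(left)

key: order matters: swapping straight(1) and spin(left) lands elsewhere
t0: (2, -1) facing east
t=1 straight(1) ⇒ (3, -1) facing east
t=2 spin(left) ⇒ (3, -1) facing north
no other 2-command option fits: unique.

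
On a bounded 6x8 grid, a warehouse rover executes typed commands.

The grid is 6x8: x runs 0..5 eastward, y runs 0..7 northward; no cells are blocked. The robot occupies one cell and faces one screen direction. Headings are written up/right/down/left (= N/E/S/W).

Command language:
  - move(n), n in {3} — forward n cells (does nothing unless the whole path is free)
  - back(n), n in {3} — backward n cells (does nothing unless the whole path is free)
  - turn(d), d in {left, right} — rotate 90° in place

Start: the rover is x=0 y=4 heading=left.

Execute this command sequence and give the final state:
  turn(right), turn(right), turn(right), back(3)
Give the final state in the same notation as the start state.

from: x=0 y=4 heading=left
t=1 turn(right) ⇒ x=0 y=4 heading=up
t=2 turn(right) ⇒ x=0 y=4 heading=right
t=3 turn(right) ⇒ x=0 y=4 heading=down
t=4 back(3) ⇒ x=0 y=7 heading=down

x=0 y=7 heading=down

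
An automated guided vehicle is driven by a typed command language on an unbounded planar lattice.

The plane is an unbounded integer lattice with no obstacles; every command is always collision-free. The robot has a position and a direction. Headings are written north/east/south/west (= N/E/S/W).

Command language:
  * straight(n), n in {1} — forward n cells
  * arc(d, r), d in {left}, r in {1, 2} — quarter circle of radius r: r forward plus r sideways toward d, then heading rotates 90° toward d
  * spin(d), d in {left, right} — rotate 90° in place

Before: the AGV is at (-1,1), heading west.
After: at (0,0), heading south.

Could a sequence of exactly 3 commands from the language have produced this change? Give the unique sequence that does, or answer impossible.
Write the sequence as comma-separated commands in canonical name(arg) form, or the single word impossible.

spin(left), arc(left, 1), spin(right)

key: position moved to (0,0) AND the heading swung to S — translation plus rotation needed
start: at (-1,1), heading west
step 1 (spin(left)): at (-1,1), heading south
step 2 (arc(left, 1)): at (0,0), heading east
step 3 (spin(right)): at (0,0), heading south
no other 3-command option fits: unique.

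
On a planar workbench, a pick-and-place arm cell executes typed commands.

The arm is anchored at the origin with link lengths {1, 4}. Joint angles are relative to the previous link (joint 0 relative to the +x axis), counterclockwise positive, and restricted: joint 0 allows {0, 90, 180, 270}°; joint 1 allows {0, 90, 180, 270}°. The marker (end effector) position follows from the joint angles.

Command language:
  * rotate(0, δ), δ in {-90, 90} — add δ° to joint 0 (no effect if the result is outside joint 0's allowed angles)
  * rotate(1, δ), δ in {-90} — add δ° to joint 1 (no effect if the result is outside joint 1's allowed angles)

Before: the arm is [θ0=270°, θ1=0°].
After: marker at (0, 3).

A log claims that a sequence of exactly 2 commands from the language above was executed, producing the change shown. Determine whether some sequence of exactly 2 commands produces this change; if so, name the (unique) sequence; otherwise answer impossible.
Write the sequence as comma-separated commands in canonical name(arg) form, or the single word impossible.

t0: [θ0=270°, θ1=0°]
[1] after rotate(1, -90): [θ0=270°, θ1=270°]
[2] after rotate(1, -90): [θ0=270°, θ1=180°]
all 9 alternatives checked — unique.

rotate(1, -90), rotate(1, -90)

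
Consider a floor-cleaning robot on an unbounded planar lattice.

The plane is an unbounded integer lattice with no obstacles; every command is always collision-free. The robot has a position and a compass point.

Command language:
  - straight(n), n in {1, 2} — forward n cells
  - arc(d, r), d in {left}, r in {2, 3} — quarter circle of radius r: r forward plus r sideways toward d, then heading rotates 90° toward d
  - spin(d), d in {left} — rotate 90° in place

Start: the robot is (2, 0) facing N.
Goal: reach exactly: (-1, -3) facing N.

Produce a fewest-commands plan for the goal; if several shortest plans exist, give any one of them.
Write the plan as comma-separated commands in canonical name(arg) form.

begin: (2, 0) facing N
1. arc(left, 3) → (-1, 3) facing W
2. arc(left, 3) → (-4, 0) facing S
3. arc(left, 3) → (-1, -3) facing E
4. spin(left) → (-1, -3) facing N
minimal: 4 command(s), checked below 4.

arc(left, 3), arc(left, 3), arc(left, 3), spin(left)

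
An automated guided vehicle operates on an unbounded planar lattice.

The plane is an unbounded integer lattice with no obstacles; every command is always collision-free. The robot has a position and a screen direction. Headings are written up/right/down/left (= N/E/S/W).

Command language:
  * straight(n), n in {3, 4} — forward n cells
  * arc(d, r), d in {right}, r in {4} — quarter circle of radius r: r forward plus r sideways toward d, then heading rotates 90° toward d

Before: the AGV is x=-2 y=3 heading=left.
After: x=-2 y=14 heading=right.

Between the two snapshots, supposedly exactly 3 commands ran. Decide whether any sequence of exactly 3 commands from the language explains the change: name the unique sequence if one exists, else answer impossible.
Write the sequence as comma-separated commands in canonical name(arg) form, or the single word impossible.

key: position moved to (-2,14) AND the heading swung to E — translation plus rotation needed
from: x=-2 y=3 heading=left
t=1 arc(right, 4) ⇒ x=-6 y=7 heading=up
t=2 straight(3) ⇒ x=-6 y=10 heading=up
t=3 arc(right, 4) ⇒ x=-2 y=14 heading=right
uniquely the one of 27 3-step routes that fits.

arc(right, 4), straight(3), arc(right, 4)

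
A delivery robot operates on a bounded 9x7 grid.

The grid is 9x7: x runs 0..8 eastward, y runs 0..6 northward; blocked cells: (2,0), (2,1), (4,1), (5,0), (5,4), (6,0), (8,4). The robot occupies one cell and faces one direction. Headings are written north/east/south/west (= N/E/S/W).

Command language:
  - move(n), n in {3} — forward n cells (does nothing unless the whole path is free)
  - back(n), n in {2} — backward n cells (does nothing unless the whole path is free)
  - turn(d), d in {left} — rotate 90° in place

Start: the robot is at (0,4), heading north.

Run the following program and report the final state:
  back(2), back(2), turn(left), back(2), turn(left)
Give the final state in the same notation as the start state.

at (0,0), heading south

begin: at (0,4), heading north
step 1 (back(2)): at (0,2), heading north
step 2 (back(2)): at (0,0), heading north
step 3 (turn(left)): at (0,0), heading west
step 4 (back(2)): at (0,0), heading west
step 5 (turn(left)): at (0,0), heading south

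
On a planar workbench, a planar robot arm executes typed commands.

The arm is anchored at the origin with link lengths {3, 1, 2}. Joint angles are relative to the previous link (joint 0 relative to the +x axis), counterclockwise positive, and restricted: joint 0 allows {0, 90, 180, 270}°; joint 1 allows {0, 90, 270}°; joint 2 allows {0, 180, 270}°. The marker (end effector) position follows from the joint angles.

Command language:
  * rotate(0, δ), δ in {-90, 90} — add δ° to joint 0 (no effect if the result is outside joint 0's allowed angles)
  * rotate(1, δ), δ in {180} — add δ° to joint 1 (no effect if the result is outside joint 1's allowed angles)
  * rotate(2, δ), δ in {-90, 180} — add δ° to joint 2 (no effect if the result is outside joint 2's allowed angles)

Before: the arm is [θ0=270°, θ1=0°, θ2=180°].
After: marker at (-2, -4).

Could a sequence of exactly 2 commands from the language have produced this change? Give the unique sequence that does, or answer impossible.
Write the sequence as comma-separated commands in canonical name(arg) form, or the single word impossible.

key: order matters: swapping rotate(2, 180) and rotate(2, -90) lands elsewhere
t0: [θ0=270°, θ1=0°, θ2=180°]
t=1 rotate(2, 180) ⇒ [θ0=270°, θ1=0°, θ2=0°]
t=2 rotate(2, -90) ⇒ [θ0=270°, θ1=0°, θ2=270°]
uniquely the one of 25 2-step routes that fits.

rotate(2, 180), rotate(2, -90)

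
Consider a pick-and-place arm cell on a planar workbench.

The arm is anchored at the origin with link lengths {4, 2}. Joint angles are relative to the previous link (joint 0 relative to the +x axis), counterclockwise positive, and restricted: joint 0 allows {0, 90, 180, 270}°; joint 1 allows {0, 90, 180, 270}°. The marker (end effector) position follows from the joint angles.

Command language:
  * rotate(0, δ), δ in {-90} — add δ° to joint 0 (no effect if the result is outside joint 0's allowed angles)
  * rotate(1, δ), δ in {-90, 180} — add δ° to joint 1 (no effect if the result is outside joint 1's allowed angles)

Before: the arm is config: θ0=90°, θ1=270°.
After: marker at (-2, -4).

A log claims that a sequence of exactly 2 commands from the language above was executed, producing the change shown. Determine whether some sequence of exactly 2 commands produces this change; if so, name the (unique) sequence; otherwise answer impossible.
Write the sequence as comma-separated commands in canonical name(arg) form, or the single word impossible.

start: config: θ0=90°, θ1=270°
[1] after rotate(0, -90): config: θ0=0°, θ1=270°
[2] after rotate(0, -90): config: θ0=270°, θ1=270°
uniquely the one of 9 2-step routes that fits.

rotate(0, -90), rotate(0, -90)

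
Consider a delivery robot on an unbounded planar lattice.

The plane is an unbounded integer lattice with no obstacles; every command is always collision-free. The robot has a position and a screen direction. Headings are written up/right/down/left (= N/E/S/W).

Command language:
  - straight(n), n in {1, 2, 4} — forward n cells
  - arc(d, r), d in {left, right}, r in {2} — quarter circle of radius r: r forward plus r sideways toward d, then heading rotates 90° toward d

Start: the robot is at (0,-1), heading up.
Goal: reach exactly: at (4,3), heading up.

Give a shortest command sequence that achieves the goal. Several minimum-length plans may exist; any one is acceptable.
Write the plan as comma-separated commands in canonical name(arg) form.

arc(right, 2), arc(left, 2)

begin: at (0,-1), heading up
[1] after arc(right, 2): at (2,1), heading right
[2] after arc(left, 2): at (4,3), heading up
no 1-step plan works, so 2 is optimal.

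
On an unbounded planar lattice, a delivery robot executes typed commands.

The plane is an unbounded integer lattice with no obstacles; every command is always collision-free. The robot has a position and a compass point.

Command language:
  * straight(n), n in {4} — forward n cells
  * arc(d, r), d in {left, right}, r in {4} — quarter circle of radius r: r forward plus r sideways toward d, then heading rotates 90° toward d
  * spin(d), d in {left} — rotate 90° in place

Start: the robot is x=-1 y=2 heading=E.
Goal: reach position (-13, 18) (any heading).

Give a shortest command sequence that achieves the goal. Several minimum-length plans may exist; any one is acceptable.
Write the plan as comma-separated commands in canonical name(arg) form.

initial: x=-1 y=2 heading=E
step 1 (arc(left, 4)): x=3 y=6 heading=N
step 2 (arc(left, 4)): x=-1 y=10 heading=W
step 3 (straight(4)): x=-5 y=10 heading=W
step 4 (arc(right, 4)): x=-9 y=14 heading=N
step 5 (arc(left, 4)): x=-13 y=18 heading=W
minimal: 5 command(s), checked below 5.

arc(left, 4), arc(left, 4), straight(4), arc(right, 4), arc(left, 4)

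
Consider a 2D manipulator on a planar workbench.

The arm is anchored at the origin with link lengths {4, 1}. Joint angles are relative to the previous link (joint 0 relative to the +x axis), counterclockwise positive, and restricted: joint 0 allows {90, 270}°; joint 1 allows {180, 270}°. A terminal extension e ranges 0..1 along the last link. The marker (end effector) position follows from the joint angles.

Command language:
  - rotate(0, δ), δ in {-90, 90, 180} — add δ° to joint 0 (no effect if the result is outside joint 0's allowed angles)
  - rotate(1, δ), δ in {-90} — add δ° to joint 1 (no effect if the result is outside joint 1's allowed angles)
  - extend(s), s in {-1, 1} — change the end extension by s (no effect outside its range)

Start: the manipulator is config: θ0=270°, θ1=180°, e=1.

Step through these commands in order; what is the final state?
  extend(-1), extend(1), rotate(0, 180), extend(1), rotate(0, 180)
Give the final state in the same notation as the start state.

begin: config: θ0=270°, θ1=180°, e=1
t=1 extend(-1) ⇒ config: θ0=270°, θ1=180°, e=0
t=2 extend(1) ⇒ config: θ0=270°, θ1=180°, e=1
t=3 rotate(0, 180) ⇒ config: θ0=90°, θ1=180°, e=1
t=4 extend(1) ⇒ config: θ0=90°, θ1=180°, e=1
t=5 rotate(0, 180) ⇒ config: θ0=270°, θ1=180°, e=1

config: θ0=270°, θ1=180°, e=1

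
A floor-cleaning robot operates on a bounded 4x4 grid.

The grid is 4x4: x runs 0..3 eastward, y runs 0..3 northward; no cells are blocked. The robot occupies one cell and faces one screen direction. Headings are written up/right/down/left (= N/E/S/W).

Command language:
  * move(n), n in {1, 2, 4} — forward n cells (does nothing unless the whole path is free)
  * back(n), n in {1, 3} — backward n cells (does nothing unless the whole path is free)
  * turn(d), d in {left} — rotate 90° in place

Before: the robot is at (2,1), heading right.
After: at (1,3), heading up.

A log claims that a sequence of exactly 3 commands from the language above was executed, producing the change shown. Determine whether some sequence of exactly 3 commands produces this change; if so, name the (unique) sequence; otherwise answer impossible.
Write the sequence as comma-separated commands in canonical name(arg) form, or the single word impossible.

key: position moved to (1,3) AND the heading swung to N — translation plus rotation needed
t0: at (2,1), heading right
1. back(1) → at (1,1), heading right
2. turn(left) → at (1,1), heading up
3. move(2) → at (1,3), heading up
no other 3-command option fits: unique.

back(1), turn(left), move(2)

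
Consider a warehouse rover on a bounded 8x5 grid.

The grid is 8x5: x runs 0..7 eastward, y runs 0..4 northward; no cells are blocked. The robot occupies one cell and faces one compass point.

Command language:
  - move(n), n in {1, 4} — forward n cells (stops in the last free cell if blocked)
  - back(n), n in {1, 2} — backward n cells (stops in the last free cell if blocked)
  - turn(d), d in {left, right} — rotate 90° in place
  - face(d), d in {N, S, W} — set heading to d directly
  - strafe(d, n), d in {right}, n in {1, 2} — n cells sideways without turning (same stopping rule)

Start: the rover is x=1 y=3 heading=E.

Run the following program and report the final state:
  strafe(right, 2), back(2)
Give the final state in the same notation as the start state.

x=0 y=1 heading=E

from: x=1 y=3 heading=E
step 1 (strafe(right, 2)): x=1 y=1 heading=E
step 2 (back(2)): x=0 y=1 heading=E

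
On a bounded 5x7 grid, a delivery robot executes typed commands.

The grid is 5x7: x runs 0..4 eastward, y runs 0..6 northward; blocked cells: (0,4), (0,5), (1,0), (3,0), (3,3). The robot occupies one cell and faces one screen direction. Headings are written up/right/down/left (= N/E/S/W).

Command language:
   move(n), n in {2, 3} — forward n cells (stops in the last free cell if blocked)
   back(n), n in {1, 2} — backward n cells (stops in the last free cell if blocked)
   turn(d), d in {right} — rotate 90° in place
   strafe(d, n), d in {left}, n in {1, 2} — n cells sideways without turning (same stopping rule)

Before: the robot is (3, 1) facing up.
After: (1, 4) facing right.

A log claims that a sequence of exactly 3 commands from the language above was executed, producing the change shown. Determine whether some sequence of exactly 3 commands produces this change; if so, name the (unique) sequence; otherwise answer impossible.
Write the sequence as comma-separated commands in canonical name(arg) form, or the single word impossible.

strafe(left, 2), move(3), turn(right)

key: running turn(right) before strafe(left, 2) would end elsewhere — order is forced
start: (3, 1) facing up
[1] after strafe(left, 2): (1, 1) facing up
[2] after move(3): (1, 4) facing up
[3] after turn(right): (1, 4) facing right
all 343 alternatives checked — unique.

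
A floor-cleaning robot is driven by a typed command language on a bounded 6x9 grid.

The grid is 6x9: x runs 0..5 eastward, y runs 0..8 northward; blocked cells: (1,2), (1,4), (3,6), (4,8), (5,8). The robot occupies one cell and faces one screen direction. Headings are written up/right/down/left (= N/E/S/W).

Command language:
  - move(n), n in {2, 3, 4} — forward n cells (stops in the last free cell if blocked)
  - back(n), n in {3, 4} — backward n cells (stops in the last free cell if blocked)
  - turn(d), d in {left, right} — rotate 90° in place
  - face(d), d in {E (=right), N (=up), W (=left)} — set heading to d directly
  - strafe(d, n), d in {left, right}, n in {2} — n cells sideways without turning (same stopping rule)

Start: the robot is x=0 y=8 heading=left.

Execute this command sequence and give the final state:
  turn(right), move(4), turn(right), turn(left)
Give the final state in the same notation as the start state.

start: x=0 y=8 heading=left
1. turn(right) → x=0 y=8 heading=up
2. move(4) → x=0 y=8 heading=up
3. turn(right) → x=0 y=8 heading=right
4. turn(left) → x=0 y=8 heading=up

x=0 y=8 heading=up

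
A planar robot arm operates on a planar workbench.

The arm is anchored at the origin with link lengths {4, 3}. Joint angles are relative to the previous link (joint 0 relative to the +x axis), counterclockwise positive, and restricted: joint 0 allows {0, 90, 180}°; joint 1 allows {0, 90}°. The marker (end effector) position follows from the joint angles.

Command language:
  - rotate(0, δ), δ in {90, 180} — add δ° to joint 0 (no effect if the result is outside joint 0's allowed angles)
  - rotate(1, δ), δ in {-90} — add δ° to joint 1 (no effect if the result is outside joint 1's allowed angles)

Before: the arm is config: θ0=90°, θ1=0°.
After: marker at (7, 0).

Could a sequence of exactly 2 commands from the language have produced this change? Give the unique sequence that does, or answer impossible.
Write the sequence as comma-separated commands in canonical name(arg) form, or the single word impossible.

rotate(0, 90), rotate(0, 180)

key: running rotate(0, 180) before rotate(0, 90) would end elsewhere — order is forced
begin: config: θ0=90°, θ1=0°
t=1 rotate(0, 90) ⇒ config: θ0=180°, θ1=0°
t=2 rotate(0, 180) ⇒ config: θ0=0°, θ1=0°
all 9 alternatives checked — unique.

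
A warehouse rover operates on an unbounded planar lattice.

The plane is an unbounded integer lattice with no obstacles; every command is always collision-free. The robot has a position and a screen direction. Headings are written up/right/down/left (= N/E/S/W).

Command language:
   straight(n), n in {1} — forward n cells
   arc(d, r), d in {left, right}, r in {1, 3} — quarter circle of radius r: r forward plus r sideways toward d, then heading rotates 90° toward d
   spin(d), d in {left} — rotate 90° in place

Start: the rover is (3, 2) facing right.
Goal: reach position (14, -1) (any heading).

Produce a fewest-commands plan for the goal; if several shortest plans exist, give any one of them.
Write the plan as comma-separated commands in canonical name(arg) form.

initial: (3, 2) facing right
step 1 (arc(left, 1)): (4, 3) facing up
step 2 (arc(right, 3)): (7, 6) facing right
step 3 (arc(right, 1)): (8, 5) facing down
step 4 (arc(left, 3)): (11, 2) facing right
step 5 (arc(right, 3)): (14, -1) facing down
nothing shorter than 5 reaches the goal.

arc(left, 1), arc(right, 3), arc(right, 1), arc(left, 3), arc(right, 3)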